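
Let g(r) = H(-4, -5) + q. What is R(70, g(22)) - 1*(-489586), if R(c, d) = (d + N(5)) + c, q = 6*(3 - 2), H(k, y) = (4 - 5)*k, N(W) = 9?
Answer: 489675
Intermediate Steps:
H(k, y) = -k
q = 6 (q = 6*1 = 6)
g(r) = 10 (g(r) = -1*(-4) + 6 = 4 + 6 = 10)
R(c, d) = 9 + c + d (R(c, d) = (d + 9) + c = (9 + d) + c = 9 + c + d)
R(70, g(22)) - 1*(-489586) = (9 + 70 + 10) - 1*(-489586) = 89 + 489586 = 489675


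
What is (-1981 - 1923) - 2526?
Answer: -6430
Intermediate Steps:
(-1981 - 1923) - 2526 = -3904 - 2526 = -6430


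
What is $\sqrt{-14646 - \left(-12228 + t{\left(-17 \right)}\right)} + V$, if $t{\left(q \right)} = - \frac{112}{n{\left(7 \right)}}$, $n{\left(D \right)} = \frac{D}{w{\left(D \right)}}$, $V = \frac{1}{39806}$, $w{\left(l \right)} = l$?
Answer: $\frac{1}{39806} + i \sqrt{2306} \approx 2.5122 \cdot 10^{-5} + 48.021 i$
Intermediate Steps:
$V = \frac{1}{39806} \approx 2.5122 \cdot 10^{-5}$
$n{\left(D \right)} = 1$ ($n{\left(D \right)} = \frac{D}{D} = 1$)
$t{\left(q \right)} = -112$ ($t{\left(q \right)} = - \frac{112}{1} = \left(-112\right) 1 = -112$)
$\sqrt{-14646 - \left(-12228 + t{\left(-17 \right)}\right)} + V = \sqrt{-14646 + \left(12228 - -112\right)} + \frac{1}{39806} = \sqrt{-14646 + \left(12228 + 112\right)} + \frac{1}{39806} = \sqrt{-14646 + 12340} + \frac{1}{39806} = \sqrt{-2306} + \frac{1}{39806} = i \sqrt{2306} + \frac{1}{39806} = \frac{1}{39806} + i \sqrt{2306}$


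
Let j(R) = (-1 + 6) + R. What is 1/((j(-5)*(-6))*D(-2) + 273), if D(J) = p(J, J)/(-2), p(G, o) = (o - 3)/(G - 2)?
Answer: 1/273 ≈ 0.0036630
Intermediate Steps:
p(G, o) = (-3 + o)/(-2 + G)
D(J) = -(-3 + J)/(2*(-2 + J)) (D(J) = ((-3 + J)/(-2 + J))/(-2) = ((-3 + J)/(-2 + J))*(-½) = -(-3 + J)/(2*(-2 + J)))
j(R) = 5 + R
1/((j(-5)*(-6))*D(-2) + 273) = 1/(((5 - 5)*(-6))*((3 - 1*(-2))/(2*(-2 - 2))) + 273) = 1/((0*(-6))*((½)*(3 + 2)/(-4)) + 273) = 1/(0*((½)*(-¼)*5) + 273) = 1/(0*(-5/8) + 273) = 1/(0 + 273) = 1/273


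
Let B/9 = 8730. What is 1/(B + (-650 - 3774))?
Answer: 1/74146 ≈ 1.3487e-5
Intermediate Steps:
B = 78570 (B = 9*8730 = 78570)
1/(B + (-650 - 3774)) = 1/(78570 + (-650 - 3774)) = 1/(78570 - 4424) = 1/74146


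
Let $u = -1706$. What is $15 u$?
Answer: $-25590$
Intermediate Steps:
$15 u = 15 \left(-1706\right) = -25590$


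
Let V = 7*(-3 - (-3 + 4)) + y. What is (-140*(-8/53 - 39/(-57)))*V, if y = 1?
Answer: 2029860/1007 ≈ 2015.8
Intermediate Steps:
V = -27 (V = 7*(-3 - (-3 + 4)) + 1 = 7*(-3 - 1*1) + 1 = 7*(-3 - 1) + 1 = 7*(-4) + 1 = -28 + 1 = -27)
(-140*(-8/53 - 39/(-57)))*V = -140*(-8/53 - 39/(-57))*(-27) = -140*(-8*1/53 - 39*(-1/57))*(-27) = -140*(-8/53 + 13/19)*(-27) = -140*537/1007*(-27) = -75180/1007*(-27) = 2029860/1007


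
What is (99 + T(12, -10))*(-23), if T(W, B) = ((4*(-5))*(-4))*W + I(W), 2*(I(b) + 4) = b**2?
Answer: -25921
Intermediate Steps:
I(b) = -4 + b**2/2
T(W, B) = -4 + W**2/2 + 80*W (T(W, B) = ((4*(-5))*(-4))*W + (-4 + W**2/2) = (-20*(-4))*W + (-4 + W**2/2) = 80*W + (-4 + W**2/2) = -4 + W**2/2 + 80*W)
(99 + T(12, -10))*(-23) = (99 + (-4 + (1/2)*12**2 + 80*12))*(-23) = (99 + (-4 + (1/2)*144 + 960))*(-23) = (99 + (-4 + 72 + 960))*(-23) = (99 + 1028)*(-23) = 1127*(-23) = -25921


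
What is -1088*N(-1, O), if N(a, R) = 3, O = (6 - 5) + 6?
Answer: -3264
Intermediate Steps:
O = 7 (O = 1 + 6 = 7)
-1088*N(-1, O) = -1088*3 = -3264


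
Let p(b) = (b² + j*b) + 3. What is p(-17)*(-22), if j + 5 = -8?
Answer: -11286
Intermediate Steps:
j = -13 (j = -5 - 8 = -13)
p(b) = 3 + b² - 13*b (p(b) = (b² - 13*b) + 3 = 3 + b² - 13*b)
p(-17)*(-22) = (3 + (-17)² - 13*(-17))*(-22) = (3 + 289 + 221)*(-22) = 513*(-22) = -11286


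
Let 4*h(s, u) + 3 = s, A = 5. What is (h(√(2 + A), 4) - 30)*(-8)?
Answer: 246 - 2*√7 ≈ 240.71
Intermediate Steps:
h(s, u) = -¾ + s/4
(h(√(2 + A), 4) - 30)*(-8) = ((-¾ + √(2 + 5)/4) - 30)*(-8) = ((-¾ + √7/4) - 30)*(-8) = (-123/4 + √7/4)*(-8) = 246 - 2*√7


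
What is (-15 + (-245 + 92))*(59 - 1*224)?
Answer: 27720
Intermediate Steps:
(-15 + (-245 + 92))*(59 - 1*224) = (-15 - 153)*(59 - 224) = -168*(-165) = 27720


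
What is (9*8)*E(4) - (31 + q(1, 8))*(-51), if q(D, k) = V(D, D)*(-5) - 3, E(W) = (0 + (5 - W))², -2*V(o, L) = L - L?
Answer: 1500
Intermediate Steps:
V(o, L) = 0 (V(o, L) = -(L - L)/2 = -½*0 = 0)
E(W) = (5 - W)²
q(D, k) = -3 (q(D, k) = 0*(-5) - 3 = 0 - 3 = -3)
(9*8)*E(4) - (31 + q(1, 8))*(-51) = (9*8)*(-5 + 4)² - (31 - 3)*(-51) = 72*(-1)² - 28*(-51) = 72*1 - 1*(-1428) = 72 + 1428 = 1500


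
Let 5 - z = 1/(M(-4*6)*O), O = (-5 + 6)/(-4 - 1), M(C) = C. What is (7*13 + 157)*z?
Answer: 3565/3 ≈ 1188.3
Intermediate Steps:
O = -⅕ (O = 1/(-5) = 1*(-⅕) = -⅕ ≈ -0.20000)
z = 115/24 (z = 5 - 1/(-4*6*(-⅕)) = 5 - 1/((-24*(-⅕))) = 5 - 1/24/5 = 5 - 1*5/24 = 5 - 5/24 = 115/24 ≈ 4.7917)
(7*13 + 157)*z = (7*13 + 157)*(115/24) = (91 + 157)*(115/24) = 248*(115/24) = 3565/3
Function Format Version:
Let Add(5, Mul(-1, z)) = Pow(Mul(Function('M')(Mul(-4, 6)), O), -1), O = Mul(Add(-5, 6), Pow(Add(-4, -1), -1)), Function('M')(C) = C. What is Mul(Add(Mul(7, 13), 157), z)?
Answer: Rational(3565, 3) ≈ 1188.3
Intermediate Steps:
O = Rational(-1, 5) (O = Mul(1, Pow(-5, -1)) = Mul(1, Rational(-1, 5)) = Rational(-1, 5) ≈ -0.20000)
z = Rational(115, 24) (z = Add(5, Mul(-1, Pow(Mul(Mul(-4, 6), Rational(-1, 5)), -1))) = Add(5, Mul(-1, Pow(Mul(-24, Rational(-1, 5)), -1))) = Add(5, Mul(-1, Pow(Rational(24, 5), -1))) = Add(5, Mul(-1, Rational(5, 24))) = Add(5, Rational(-5, 24)) = Rational(115, 24) ≈ 4.7917)
Mul(Add(Mul(7, 13), 157), z) = Mul(Add(Mul(7, 13), 157), Rational(115, 24)) = Mul(Add(91, 157), Rational(115, 24)) = Mul(248, Rational(115, 24)) = Rational(3565, 3)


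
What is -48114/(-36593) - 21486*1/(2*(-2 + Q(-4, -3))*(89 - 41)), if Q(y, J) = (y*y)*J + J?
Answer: 171840205/31030864 ≈ 5.5377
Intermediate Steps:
Q(y, J) = J + J*y² (Q(y, J) = y²*J + J = J*y² + J = J + J*y²)
-48114/(-36593) - 21486*1/(2*(-2 + Q(-4, -3))*(89 - 41)) = -48114/(-36593) - 21486*1/(2*(-2 - 3*(1 + (-4)²))*(89 - 41)) = -48114*(-1/36593) - 21486*1/(96*(-2 - 3*(1 + 16))) = 48114/36593 - 21486*1/(96*(-2 - 3*17)) = 48114/36593 - 21486*1/(96*(-2 - 51)) = 48114/36593 - 21486/((2*(-53))*48) = 48114/36593 - 21486/((-106*48)) = 48114/36593 - 21486/(-5088) = 48114/36593 - 21486*(-1/5088) = 48114/36593 + 3581/848 = 171840205/31030864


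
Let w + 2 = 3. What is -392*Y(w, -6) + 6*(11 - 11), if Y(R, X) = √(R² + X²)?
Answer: -392*√37 ≈ -2384.4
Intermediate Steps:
w = 1 (w = -2 + 3 = 1)
-392*Y(w, -6) + 6*(11 - 11) = -392*√(1² + (-6)²) + 6*(11 - 11) = -392*√(1 + 36) + 6*0 = -392*√37 + 0 = -392*√37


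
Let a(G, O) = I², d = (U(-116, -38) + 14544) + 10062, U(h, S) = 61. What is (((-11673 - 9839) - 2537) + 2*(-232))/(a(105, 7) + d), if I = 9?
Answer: -24513/24748 ≈ -0.99050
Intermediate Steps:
d = 24667 (d = (61 + 14544) + 10062 = 14605 + 10062 = 24667)
a(G, O) = 81 (a(G, O) = 9² = 81)
(((-11673 - 9839) - 2537) + 2*(-232))/(a(105, 7) + d) = (((-11673 - 9839) - 2537) + 2*(-232))/(81 + 24667) = ((-21512 - 2537) - 464)/24748 = (-24049 - 464)*(1/24748) = -24513*1/24748 = -24513/24748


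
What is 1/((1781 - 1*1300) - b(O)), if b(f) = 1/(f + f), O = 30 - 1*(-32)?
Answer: 124/59643 ≈ 0.0020790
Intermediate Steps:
O = 62 (O = 30 + 32 = 62)
b(f) = 1/(2*f)
1/((1781 - 1*1300) - b(O)) = 1/((1781 - 1*1300) - 1/(2*62)) = 1/((1781 - 1300) - 1/(2*62)) = 1/(481 - 1*1/124) = 1/(481 - 1/124) = 1/(59643/124) = 124/59643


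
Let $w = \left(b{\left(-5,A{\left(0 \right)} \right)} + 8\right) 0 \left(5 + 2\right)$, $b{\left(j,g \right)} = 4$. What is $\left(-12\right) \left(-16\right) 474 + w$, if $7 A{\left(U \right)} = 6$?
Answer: $91008$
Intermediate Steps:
$A{\left(U \right)} = \frac{6}{7}$ ($A{\left(U \right)} = \frac{1}{7} \cdot 6 = \frac{6}{7}$)
$w = 0$ ($w = \left(4 + 8\right) 0 \left(5 + 2\right) = 12 \cdot 0 \cdot 7 = 12 \cdot 0 = 0$)
$\left(-12\right) \left(-16\right) 474 + w = \left(-12\right) \left(-16\right) 474 + 0 = 192 \cdot 474 + 0 = 91008 + 0 = 91008$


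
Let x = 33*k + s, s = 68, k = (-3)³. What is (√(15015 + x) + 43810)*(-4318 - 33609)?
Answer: -1661581870 - 151708*√887 ≈ -1.6661e+9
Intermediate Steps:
k = -27
x = -823 (x = 33*(-27) + 68 = -891 + 68 = -823)
(√(15015 + x) + 43810)*(-4318 - 33609) = (√(15015 - 823) + 43810)*(-4318 - 33609) = (√14192 + 43810)*(-37927) = (4*√887 + 43810)*(-37927) = (43810 + 4*√887)*(-37927) = -1661581870 - 151708*√887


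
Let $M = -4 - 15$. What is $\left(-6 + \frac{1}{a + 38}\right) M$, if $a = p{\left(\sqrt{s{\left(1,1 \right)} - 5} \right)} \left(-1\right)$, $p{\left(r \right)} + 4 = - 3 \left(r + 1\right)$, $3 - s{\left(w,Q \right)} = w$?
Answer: $\frac{1363}{12} + \frac{i \sqrt{3}}{36} \approx 113.58 + 0.048113 i$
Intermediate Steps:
$s{\left(w,Q \right)} = 3 - w$
$p{\left(r \right)} = -7 - 3 r$ ($p{\left(r \right)} = -4 - 3 \left(r + 1\right) = -4 - 3 \left(1 + r\right) = -4 - \left(3 + 3 r\right) = -7 - 3 r$)
$a = 7 + 3 i \sqrt{3}$ ($a = \left(-7 - 3 \sqrt{\left(3 - 1\right) - 5}\right) \left(-1\right) = \left(-7 - 3 \sqrt{2 - 5}\right) \left(-1\right) = \left(-7 - 3 \sqrt{-3}\right) \left(-1\right) = \left(-7 - 3 i \sqrt{3}\right) \left(-1\right) = 7 + 3 i \sqrt{3} \approx 7.0 + 5.1962 i$)
$M = -19$ ($M = -4 - 15 = -19$)
$\left(-6 + \frac{1}{a + 38}\right) M = \left(-6 + \frac{1}{\left(7 + 3 i \sqrt{3}\right) + 38}\right) \left(-19\right) = \left(-6 + \frac{1}{45 + 3 i \sqrt{3}}\right) \left(-19\right) = 114 - \frac{19}{45 + 3 i \sqrt{3}}$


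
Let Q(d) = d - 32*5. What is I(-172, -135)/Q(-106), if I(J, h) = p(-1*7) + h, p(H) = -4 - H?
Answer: 66/133 ≈ 0.49624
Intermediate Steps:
Q(d) = -160 + d (Q(d) = d - 160 = -160 + d)
I(J, h) = 3 + h (I(J, h) = (-4 - (-1)*7) + h = (-4 - 1*(-7)) + h = (-4 + 7) + h = 3 + h)
I(-172, -135)/Q(-106) = (3 - 135)/(-160 - 106) = -132/(-266) = -132*(-1/266) = 66/133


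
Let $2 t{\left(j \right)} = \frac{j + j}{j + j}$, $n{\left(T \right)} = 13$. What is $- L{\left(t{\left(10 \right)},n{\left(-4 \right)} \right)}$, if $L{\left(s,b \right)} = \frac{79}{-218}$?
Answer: $\frac{79}{218} \approx 0.36239$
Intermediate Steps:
$t{\left(j \right)} = \frac{1}{2}$ ($t{\left(j \right)} = \frac{\left(j + j\right) \frac{1}{j + j}}{2} = \frac{2 j \frac{1}{2 j}}{2} = \frac{1}{2} \cdot 1 = \frac{1}{2}$)
$L{\left(s,b \right)} = - \frac{79}{218}$ ($L{\left(s,b \right)} = 79 \left(- \frac{1}{218}\right) = - \frac{79}{218}$)
$- L{\left(t{\left(10 \right)},n{\left(-4 \right)} \right)} = \left(-1\right) \left(- \frac{79}{218}\right) = \frac{79}{218}$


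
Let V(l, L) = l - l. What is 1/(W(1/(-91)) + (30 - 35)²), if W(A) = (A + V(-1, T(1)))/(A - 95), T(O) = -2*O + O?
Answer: 8646/216151 ≈ 0.040000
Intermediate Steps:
T(O) = -O
V(l, L) = 0
W(A) = A/(-95 + A) (W(A) = (A + 0)/(A - 95) = A/(-95 + A))
1/(W(1/(-91)) + (30 - 35)²) = 1/(1/((-91)*(-95 + 1/(-91))) + (30 - 35)²) = 1/(-1/(91*(-95 - 1/91)) + (-5)²) = 1/(-1/(91*(-8646/91)) + 25) = 1/(-1/91*(-91/8646) + 25) = 1/(1/8646 + 25) = 1/(216151/8646) = 8646/216151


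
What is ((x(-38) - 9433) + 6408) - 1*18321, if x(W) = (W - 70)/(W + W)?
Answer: -405547/19 ≈ -21345.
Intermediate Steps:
x(W) = (-70 + W)/(2*W) (x(W) = (-70 + W)/((2*W)) = (-70 + W)*(1/(2*W)) = (-70 + W)/(2*W))
((x(-38) - 9433) + 6408) - 1*18321 = (((1/2)*(-70 - 38)/(-38) - 9433) + 6408) - 1*18321 = (((1/2)*(-1/38)*(-108) - 9433) + 6408) - 18321 = ((27/19 - 9433) + 6408) - 18321 = (-179200/19 + 6408) - 18321 = -57448/19 - 18321 = -405547/19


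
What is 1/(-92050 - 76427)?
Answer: -1/168477 ≈ -5.9355e-6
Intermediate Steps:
1/(-92050 - 76427) = 1/(-168477) = -1/168477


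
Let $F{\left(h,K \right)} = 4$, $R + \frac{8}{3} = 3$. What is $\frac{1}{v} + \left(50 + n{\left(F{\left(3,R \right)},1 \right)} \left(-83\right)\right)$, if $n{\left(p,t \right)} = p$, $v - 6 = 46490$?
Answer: $- \frac{13111871}{46496} \approx -282.0$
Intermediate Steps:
$v = 46496$ ($v = 6 + 46490 = 46496$)
$R = \frac{1}{3}$ ($R = - \frac{8}{3} + 3 = \frac{1}{3} \approx 0.33333$)
$\frac{1}{v} + \left(50 + n{\left(F{\left(3,R \right)},1 \right)} \left(-83\right)\right) = \frac{1}{46496} + \left(50 + 4 \left(-83\right)\right) = \frac{1}{46496} + \left(50 - 332\right) = \frac{1}{46496} - 282 = - \frac{13111871}{46496}$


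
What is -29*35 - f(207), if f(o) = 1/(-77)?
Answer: -78154/77 ≈ -1015.0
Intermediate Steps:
f(o) = -1/77
-29*35 - f(207) = -29*35 - 1*(-1/77) = -1015 + 1/77 = -78154/77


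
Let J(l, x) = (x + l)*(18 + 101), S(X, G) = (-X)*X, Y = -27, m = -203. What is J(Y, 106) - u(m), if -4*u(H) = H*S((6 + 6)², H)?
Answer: 1061753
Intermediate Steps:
S(X, G) = -X²
J(l, x) = 119*l + 119*x (J(l, x) = (l + x)*119 = 119*l + 119*x)
u(H) = 5184*H (u(H) = -H*(-((6 + 6)²)²)/4 = -H*(-(12²)²)/4 = -H*(-1*144²)/4 = -H*(-1*20736)/4 = -H*(-20736)/4 = -(-5184)*H = 5184*H)
J(Y, 106) - u(m) = (119*(-27) + 119*106) - 5184*(-203) = (-3213 + 12614) - 1*(-1052352) = 9401 + 1052352 = 1061753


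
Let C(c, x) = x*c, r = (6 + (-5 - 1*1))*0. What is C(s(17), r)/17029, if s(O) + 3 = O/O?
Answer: 0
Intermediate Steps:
s(O) = -2 (s(O) = -3 + O/O = -3 + 1 = -2)
r = 0 (r = (6 + (-5 - 1))*0 = (6 - 6)*0 = 0*0 = 0)
C(c, x) = c*x
C(s(17), r)/17029 = -2*0/17029 = 0*(1/17029) = 0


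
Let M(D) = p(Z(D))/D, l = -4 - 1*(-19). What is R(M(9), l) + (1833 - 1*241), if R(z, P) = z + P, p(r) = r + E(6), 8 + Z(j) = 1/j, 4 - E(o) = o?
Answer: 130078/81 ≈ 1605.9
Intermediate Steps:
l = 15 (l = -4 + 19 = 15)
E(o) = 4 - o
Z(j) = -8 + 1/j
p(r) = -2 + r (p(r) = r + (4 - 1*6) = r + (4 - 6) = r - 2 = -2 + r)
M(D) = (-10 + 1/D)/D (M(D) = (-2 + (-8 + 1/D))/D = (-10 + 1/D)/D)
R(z, P) = P + z
R(M(9), l) + (1833 - 1*241) = (15 + (1 - 10*9)/9²) + (1833 - 1*241) = (15 + (1 - 90)/81) + (1833 - 241) = (15 + (1/81)*(-89)) + 1592 = (15 - 89/81) + 1592 = 1126/81 + 1592 = 130078/81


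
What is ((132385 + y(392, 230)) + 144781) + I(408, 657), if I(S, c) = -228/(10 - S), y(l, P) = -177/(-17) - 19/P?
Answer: 215668575693/778090 ≈ 2.7718e+5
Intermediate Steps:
y(l, P) = 177/17 - 19/P (y(l, P) = -177*(-1/17) - 19/P = 177/17 - 19/P)
((132385 + y(392, 230)) + 144781) + I(408, 657) = ((132385 + (177/17 - 19/230)) + 144781) + 228/(-10 + 408) = ((132385 + (177/17 - 19*1/230)) + 144781) + 228/398 = ((132385 + (177/17 - 19/230)) + 144781) + 228*(1/398) = ((132385 + 40387/3910) + 144781) + 114/199 = (517665737/3910 + 144781) + 114/199 = 1083759447/3910 + 114/199 = 215668575693/778090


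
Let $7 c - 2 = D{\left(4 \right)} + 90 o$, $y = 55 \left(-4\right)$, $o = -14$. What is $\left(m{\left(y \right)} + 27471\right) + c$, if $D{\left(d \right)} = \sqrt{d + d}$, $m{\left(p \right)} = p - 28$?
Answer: $\frac{189303}{7} + \frac{2 \sqrt{2}}{7} \approx 27044.0$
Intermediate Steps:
$y = -220$
$m{\left(p \right)} = -28 + p$ ($m{\left(p \right)} = p - 28 = -28 + p$)
$D{\left(d \right)} = \sqrt{2} \sqrt{d}$ ($D{\left(d \right)} = \sqrt{2 d} = \sqrt{2} \sqrt{d}$)
$c = - \frac{1258}{7} + \frac{2 \sqrt{2}}{7}$ ($c = \frac{2}{7} + \frac{\sqrt{2} \sqrt{4} + 90 \left(-14\right)}{7} = \frac{2}{7} + \frac{\sqrt{2} \cdot 2 - 1260}{7} = \frac{2}{7} + \frac{2 \sqrt{2} - 1260}{7} = \frac{2}{7} + \frac{-1260 + 2 \sqrt{2}}{7} = \frac{2}{7} - \left(180 - \frac{2 \sqrt{2}}{7}\right) = - \frac{1258}{7} + \frac{2 \sqrt{2}}{7} \approx -179.31$)
$\left(m{\left(y \right)} + 27471\right) + c = \left(\left(-28 - 220\right) + 27471\right) - \left(\frac{1258}{7} - \frac{2 \sqrt{2}}{7}\right) = \left(-248 + 27471\right) - \left(\frac{1258}{7} - \frac{2 \sqrt{2}}{7}\right) = 27223 - \left(\frac{1258}{7} - \frac{2 \sqrt{2}}{7}\right) = \frac{189303}{7} + \frac{2 \sqrt{2}}{7}$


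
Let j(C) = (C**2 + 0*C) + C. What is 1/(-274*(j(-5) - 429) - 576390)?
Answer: -1/464324 ≈ -2.1537e-6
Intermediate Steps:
j(C) = C + C**2 (j(C) = (C**2 + 0) + C = C**2 + C = C + C**2)
1/(-274*(j(-5) - 429) - 576390) = 1/(-274*(-5*(1 - 5) - 429) - 576390) = 1/(-274*(-5*(-4) - 429) - 576390) = 1/(-274*(20 - 429) - 576390) = 1/(-274*(-409) - 576390) = 1/(112066 - 576390) = 1/(-464324) = -1/464324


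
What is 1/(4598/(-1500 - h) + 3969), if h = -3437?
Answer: 1937/7692551 ≈ 0.00025180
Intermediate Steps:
1/(4598/(-1500 - h) + 3969) = 1/(4598/(-1500 - 1*(-3437)) + 3969) = 1/(4598/(-1500 + 3437) + 3969) = 1/(4598/1937 + 3969) = 1/(7692551/1937) = 1937/7692551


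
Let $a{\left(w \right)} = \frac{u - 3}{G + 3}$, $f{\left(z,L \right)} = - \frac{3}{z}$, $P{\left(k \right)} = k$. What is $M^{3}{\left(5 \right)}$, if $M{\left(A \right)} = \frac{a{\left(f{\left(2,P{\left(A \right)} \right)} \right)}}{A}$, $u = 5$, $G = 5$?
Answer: $\frac{1}{8000} \approx 0.000125$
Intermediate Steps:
$a{\left(w \right)} = \frac{1}{4}$ ($a{\left(w \right)} = \frac{5 - 3}{5 + 3} = \frac{2}{8} = 2 \cdot \frac{1}{8} = \frac{1}{4}$)
$M{\left(A \right)} = \frac{1}{4 A}$
$M^{3}{\left(5 \right)} = \left(\frac{1}{4 \cdot 5}\right)^{3} = \left(\frac{1}{4} \cdot \frac{1}{5}\right)^{3} = \left(\frac{1}{20}\right)^{3} = \frac{1}{8000}$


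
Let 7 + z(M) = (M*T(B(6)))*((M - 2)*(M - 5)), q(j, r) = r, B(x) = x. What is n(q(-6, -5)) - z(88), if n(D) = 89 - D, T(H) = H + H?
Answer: -7537627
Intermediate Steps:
T(H) = 2*H
z(M) = -7 + 12*M*(-5 + M)*(-2 + M) (z(M) = -7 + (M*(2*6))*((M - 2)*(M - 5)) = -7 + (M*12)*((-2 + M)*(-5 + M)) = -7 + (12*M)*((-5 + M)*(-2 + M)) = -7 + 12*M*(-5 + M)*(-2 + M))
n(q(-6, -5)) - z(88) = (89 - 1*(-5)) - (-7 - 84*88**2 + 12*88**3 + 120*88) = (89 + 5) - (-7 - 84*7744 + 12*681472 + 10560) = 94 - (-7 - 650496 + 8177664 + 10560) = 94 - 1*7537721 = 94 - 7537721 = -7537627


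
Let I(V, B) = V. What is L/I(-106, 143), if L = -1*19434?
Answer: 9717/53 ≈ 183.34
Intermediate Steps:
L = -19434
L/I(-106, 143) = -19434/(-106) = -19434*(-1/106) = 9717/53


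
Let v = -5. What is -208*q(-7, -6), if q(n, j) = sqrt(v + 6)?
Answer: -208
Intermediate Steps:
q(n, j) = 1 (q(n, j) = sqrt(-5 + 6) = sqrt(1) = 1)
-208*q(-7, -6) = -208*1 = -208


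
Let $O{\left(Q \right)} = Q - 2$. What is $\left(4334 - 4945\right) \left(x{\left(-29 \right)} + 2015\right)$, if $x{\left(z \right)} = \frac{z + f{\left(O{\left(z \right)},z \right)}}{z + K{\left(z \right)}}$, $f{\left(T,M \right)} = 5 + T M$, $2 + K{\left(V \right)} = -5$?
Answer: $- \frac{43787315}{36} \approx -1.2163 \cdot 10^{6}$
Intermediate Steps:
$K{\left(V \right)} = -7$ ($K{\left(V \right)} = -2 - 5 = -7$)
$O{\left(Q \right)} = -2 + Q$
$f{\left(T,M \right)} = 5 + M T$
$x{\left(z \right)} = \frac{5 + z + z \left(-2 + z\right)}{-7 + z}$ ($x{\left(z \right)} = \frac{z + \left(5 + z \left(-2 + z\right)\right)}{z - 7} = \frac{5 + z + z \left(-2 + z\right)}{-7 + z}$)
$\left(4334 - 4945\right) \left(x{\left(-29 \right)} + 2015\right) = \left(4334 - 4945\right) \left(\frac{5 + \left(-29\right)^{2} - -29}{-7 - 29} + 2015\right) = - 611 \left(\frac{5 + 841 + 29}{-36} + 2015\right) = - 611 \left(\left(- \frac{1}{36}\right) 875 + 2015\right) = - 611 \left(- \frac{875}{36} + 2015\right) = \left(-611\right) \frac{71665}{36} = - \frac{43787315}{36}$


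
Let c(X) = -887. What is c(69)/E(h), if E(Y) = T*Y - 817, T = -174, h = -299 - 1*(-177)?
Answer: -887/20411 ≈ -0.043457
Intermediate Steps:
h = -122 (h = -299 + 177 = -122)
E(Y) = -817 - 174*Y (E(Y) = -174*Y - 817 = -817 - 174*Y)
c(69)/E(h) = -887/(-817 - 174*(-122)) = -887/(-817 + 21228) = -887/20411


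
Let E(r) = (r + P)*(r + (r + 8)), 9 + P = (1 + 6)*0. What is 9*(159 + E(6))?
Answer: 891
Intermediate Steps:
P = -9 (P = -9 + (1 + 6)*0 = -9 + 7*0 = -9 + 0 = -9)
E(r) = (-9 + r)*(8 + 2*r) (E(r) = (r - 9)*(r + (r + 8)) = (-9 + r)*(r + (8 + r)) = (-9 + r)*(8 + 2*r))
9*(159 + E(6)) = 9*(159 + (-72 - 10*6 + 2*6**2)) = 9*(159 + (-72 - 60 + 2*36)) = 9*(159 + (-72 - 60 + 72)) = 9*(159 - 60) = 9*99 = 891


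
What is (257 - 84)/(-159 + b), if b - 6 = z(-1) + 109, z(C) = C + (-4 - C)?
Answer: -173/48 ≈ -3.6042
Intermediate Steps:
z(C) = -4
b = 111 (b = 6 + (-4 + 109) = 6 + 105 = 111)
(257 - 84)/(-159 + b) = (257 - 84)/(-159 + 111) = 173/(-48) = 173*(-1/48) = -173/48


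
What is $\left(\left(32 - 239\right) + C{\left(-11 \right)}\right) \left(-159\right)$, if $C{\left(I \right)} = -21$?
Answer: $36252$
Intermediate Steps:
$\left(\left(32 - 239\right) + C{\left(-11 \right)}\right) \left(-159\right) = \left(\left(32 - 239\right) - 21\right) \left(-159\right) = \left(-207 - 21\right) \left(-159\right) = \left(-228\right) \left(-159\right) = 36252$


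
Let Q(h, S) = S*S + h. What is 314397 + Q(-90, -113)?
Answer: 327076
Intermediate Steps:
Q(h, S) = h + S² (Q(h, S) = S² + h = h + S²)
314397 + Q(-90, -113) = 314397 + (-90 + (-113)²) = 314397 + (-90 + 12769) = 314397 + 12679 = 327076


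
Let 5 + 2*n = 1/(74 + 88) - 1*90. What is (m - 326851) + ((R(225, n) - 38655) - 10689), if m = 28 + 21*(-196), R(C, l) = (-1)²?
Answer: -380282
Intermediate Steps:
n = -15389/324 (n = -5/2 + (1/(74 + 88) - 1*90)/2 = -5/2 + (1/162 - 90)/2 = -5/2 + (½)*(-14579/162) = -5/2 - 14579/324 = -15389/324 ≈ -47.497)
R(C, l) = 1
m = -4088 (m = 28 - 4116 = -4088)
(m - 326851) + ((R(225, n) - 38655) - 10689) = (-4088 - 326851) + ((1 - 38655) - 10689) = -330939 + (-38654 - 10689) = -330939 - 49343 = -380282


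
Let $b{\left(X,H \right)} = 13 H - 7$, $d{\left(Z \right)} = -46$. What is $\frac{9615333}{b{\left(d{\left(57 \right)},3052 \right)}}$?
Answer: $\frac{457873}{1889} \approx 242.39$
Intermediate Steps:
$b{\left(X,H \right)} = -7 + 13 H$
$\frac{9615333}{b{\left(d{\left(57 \right)},3052 \right)}} = \frac{9615333}{-7 + 13 \cdot 3052} = \frac{9615333}{-7 + 39676} = \frac{9615333}{39669} = 9615333 \cdot \frac{1}{39669} = \frac{457873}{1889}$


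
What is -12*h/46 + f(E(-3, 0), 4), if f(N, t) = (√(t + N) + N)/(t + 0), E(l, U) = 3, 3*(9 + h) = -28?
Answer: 509/92 + √7/4 ≈ 6.1940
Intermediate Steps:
h = -55/3 (h = -9 + (⅓)*(-28) = -9 - 28/3 = -55/3 ≈ -18.333)
f(N, t) = (N + √(N + t))/t (f(N, t) = (√(N + t) + N)/t = (N + √(N + t))/t)
-12*h/46 + f(E(-3, 0), 4) = -(-220)/46 + (3 + √(3 + 4))/4 = -(-220)/46 + (3 + √7)/4 = -12*(-55/138) + (¾ + √7/4) = 110/23 + (¾ + √7/4) = 509/92 + √7/4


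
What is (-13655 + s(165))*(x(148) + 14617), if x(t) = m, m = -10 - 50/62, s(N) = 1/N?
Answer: -1020173882608/5115 ≈ -1.9945e+8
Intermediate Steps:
m = -335/31 (m = -10 - 50/62 = -10 - 1*25/31 = -10 - 25/31 = -335/31 ≈ -10.806)
x(t) = -335/31
(-13655 + s(165))*(x(148) + 14617) = (-13655 + 1/165)*(-335/31 + 14617) = (-13655 + 1/165)*(452792/31) = -2253074/165*452792/31 = -1020173882608/5115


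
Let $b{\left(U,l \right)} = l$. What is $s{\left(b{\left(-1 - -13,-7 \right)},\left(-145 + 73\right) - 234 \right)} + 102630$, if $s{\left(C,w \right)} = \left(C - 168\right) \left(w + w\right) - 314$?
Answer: $209416$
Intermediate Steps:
$s{\left(C,w \right)} = -314 + 2 w \left(-168 + C\right)$ ($s{\left(C,w \right)} = \left(-168 + C\right) 2 w - 314 = 2 w \left(-168 + C\right) - 314 = -314 + 2 w \left(-168 + C\right)$)
$s{\left(b{\left(-1 - -13,-7 \right)},\left(-145 + 73\right) - 234 \right)} + 102630 = \left(-314 - 336 \left(\left(-145 + 73\right) - 234\right) + 2 \left(-7\right) \left(\left(-145 + 73\right) - 234\right)\right) + 102630 = \left(-314 - 336 \left(-72 - 234\right) + 2 \left(-7\right) \left(-72 - 234\right)\right) + 102630 = \left(-314 - -102816 + 2 \left(-7\right) \left(-306\right)\right) + 102630 = \left(-314 + 102816 + 4284\right) + 102630 = 106786 + 102630 = 209416$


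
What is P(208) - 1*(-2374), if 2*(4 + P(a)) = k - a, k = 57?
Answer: 4589/2 ≈ 2294.5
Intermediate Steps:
P(a) = 49/2 - a/2 (P(a) = -4 + (57 - a)/2 = -4 + (57/2 - a/2) = 49/2 - a/2)
P(208) - 1*(-2374) = (49/2 - ½*208) - 1*(-2374) = (49/2 - 104) + 2374 = -159/2 + 2374 = 4589/2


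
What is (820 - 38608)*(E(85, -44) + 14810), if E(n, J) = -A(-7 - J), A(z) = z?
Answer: -558242124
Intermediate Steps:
E(n, J) = 7 + J (E(n, J) = -(-7 - J) = 7 + J)
(820 - 38608)*(E(85, -44) + 14810) = (820 - 38608)*((7 - 44) + 14810) = -37788*(-37 + 14810) = -37788*14773 = -558242124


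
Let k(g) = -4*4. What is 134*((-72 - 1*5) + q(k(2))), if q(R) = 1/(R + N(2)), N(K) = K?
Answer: -72293/7 ≈ -10328.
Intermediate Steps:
k(g) = -16
q(R) = 1/(2 + R) (q(R) = 1/(R + 2) = 1/(2 + R))
134*((-72 - 1*5) + q(k(2))) = 134*((-72 - 1*5) + 1/(2 - 16)) = 134*((-72 - 5) + 1/(-14)) = 134*(-77 - 1/14) = 134*(-1079/14) = -72293/7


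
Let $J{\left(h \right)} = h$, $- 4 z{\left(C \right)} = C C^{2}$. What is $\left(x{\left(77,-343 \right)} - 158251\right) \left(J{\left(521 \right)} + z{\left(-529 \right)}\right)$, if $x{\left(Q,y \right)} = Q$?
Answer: $- \frac{11707879170651}{2} \approx -5.8539 \cdot 10^{12}$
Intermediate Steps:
$z{\left(C \right)} = - \frac{C^{3}}{4}$ ($z{\left(C \right)} = - \frac{C C^{2}}{4} = - \frac{C^{3}}{4}$)
$\left(x{\left(77,-343 \right)} - 158251\right) \left(J{\left(521 \right)} + z{\left(-529 \right)}\right) = \left(77 - 158251\right) \left(521 - \frac{\left(-529\right)^{3}}{4}\right) = - 158174 \left(521 - - \frac{148035889}{4}\right) = - 158174 \left(521 + \frac{148035889}{4}\right) = \left(-158174\right) \frac{148037973}{4} = - \frac{11707879170651}{2}$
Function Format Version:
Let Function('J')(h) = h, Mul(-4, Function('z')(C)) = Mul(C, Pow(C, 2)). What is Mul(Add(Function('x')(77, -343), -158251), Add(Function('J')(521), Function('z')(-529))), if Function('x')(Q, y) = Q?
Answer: Rational(-11707879170651, 2) ≈ -5.8539e+12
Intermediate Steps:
Function('z')(C) = Mul(Rational(-1, 4), Pow(C, 3)) (Function('z')(C) = Mul(Rational(-1, 4), Mul(C, Pow(C, 2))) = Mul(Rational(-1, 4), Pow(C, 3)))
Mul(Add(Function('x')(77, -343), -158251), Add(Function('J')(521), Function('z')(-529))) = Mul(Add(77, -158251), Add(521, Mul(Rational(-1, 4), Pow(-529, 3)))) = Mul(-158174, Add(521, Mul(Rational(-1, 4), -148035889))) = Mul(-158174, Add(521, Rational(148035889, 4))) = Mul(-158174, Rational(148037973, 4)) = Rational(-11707879170651, 2)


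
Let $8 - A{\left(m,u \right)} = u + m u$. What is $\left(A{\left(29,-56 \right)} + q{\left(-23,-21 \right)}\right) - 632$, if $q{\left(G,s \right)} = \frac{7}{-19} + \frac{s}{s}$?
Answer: $\frac{20076}{19} \approx 1056.6$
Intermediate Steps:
$q{\left(G,s \right)} = \frac{12}{19}$ ($q{\left(G,s \right)} = 7 \left(- \frac{1}{19}\right) + 1 = - \frac{7}{19} + 1 = \frac{12}{19}$)
$A{\left(m,u \right)} = 8 - u - m u$ ($A{\left(m,u \right)} = 8 - \left(u + m u\right) = 8 - u - m u$)
$\left(A{\left(29,-56 \right)} + q{\left(-23,-21 \right)}\right) - 632 = \left(\left(8 - -56 - 29 \left(-56\right)\right) + \frac{12}{19}\right) - 632 = \left(\left(8 + 56 + 1624\right) + \frac{12}{19}\right) - 632 = \left(1688 + \frac{12}{19}\right) - 632 = \frac{32084}{19} - 632 = \frac{20076}{19}$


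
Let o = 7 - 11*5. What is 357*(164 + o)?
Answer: 41412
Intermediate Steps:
o = -48 (o = 7 - 55 = -48)
357*(164 + o) = 357*(164 - 48) = 357*116 = 41412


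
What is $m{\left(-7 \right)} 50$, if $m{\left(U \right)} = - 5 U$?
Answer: $1750$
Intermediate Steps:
$m{\left(-7 \right)} 50 = \left(-5\right) \left(-7\right) 50 = 35 \cdot 50 = 1750$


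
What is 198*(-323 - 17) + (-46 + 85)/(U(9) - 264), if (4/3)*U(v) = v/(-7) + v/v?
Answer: -83005742/1233 ≈ -67320.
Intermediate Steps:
U(v) = 3/4 - 3*v/28 (U(v) = 3*(v/(-7) + v/v)/4 = 3*(v*(-1/7) + 1)/4 = 3*(-v/7 + 1)/4 = 3*(1 - v/7)/4 = 3/4 - 3*v/28)
198*(-323 - 17) + (-46 + 85)/(U(9) - 264) = 198*(-323 - 17) + (-46 + 85)/((3/4 - 3/28*9) - 264) = 198*(-340) + 39/((3/4 - 27/28) - 264) = -67320 + 39/(-3/14 - 264) = -67320 + 39/(-3699/14) = -67320 + 39*(-14/3699) = -67320 - 182/1233 = -83005742/1233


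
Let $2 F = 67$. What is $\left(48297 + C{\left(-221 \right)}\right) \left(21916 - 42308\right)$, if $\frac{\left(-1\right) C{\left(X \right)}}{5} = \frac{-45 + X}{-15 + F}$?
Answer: $- \frac{36494522408}{37} \approx -9.8634 \cdot 10^{8}$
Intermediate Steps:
$F = \frac{67}{2}$ ($F = \frac{1}{2} \cdot 67 = \frac{67}{2} \approx 33.5$)
$C{\left(X \right)} = \frac{450}{37} - \frac{10 X}{37}$ ($C{\left(X \right)} = - 5 \frac{-45 + X}{-15 + \frac{67}{2}} = - 5 \frac{-45 + X}{\frac{37}{2}} = - 5 \left(-45 + X\right) \frac{2}{37} = - 5 \left(- \frac{90}{37} + \frac{2 X}{37}\right) = \frac{450}{37} - \frac{10 X}{37}$)
$\left(48297 + C{\left(-221 \right)}\right) \left(21916 - 42308\right) = \left(48297 + \left(\frac{450}{37} - - \frac{2210}{37}\right)\right) \left(21916 - 42308\right) = \left(48297 + \left(\frac{450}{37} + \frac{2210}{37}\right)\right) \left(-20392\right) = \left(48297 + \frac{2660}{37}\right) \left(-20392\right) = \frac{1789649}{37} \left(-20392\right) = - \frac{36494522408}{37}$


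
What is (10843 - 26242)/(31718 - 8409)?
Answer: -15399/23309 ≈ -0.66065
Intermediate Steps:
(10843 - 26242)/(31718 - 8409) = -15399/23309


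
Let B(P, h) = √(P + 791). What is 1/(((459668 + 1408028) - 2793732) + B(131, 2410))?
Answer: -463018/428771336187 - √922/857542672374 ≈ -1.0799e-6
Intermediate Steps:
B(P, h) = √(791 + P)
1/(((459668 + 1408028) - 2793732) + B(131, 2410)) = 1/(((459668 + 1408028) - 2793732) + √(791 + 131)) = 1/((1867696 - 2793732) + √922) = 1/(-926036 + √922)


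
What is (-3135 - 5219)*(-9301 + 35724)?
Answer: -220737742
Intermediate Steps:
(-3135 - 5219)*(-9301 + 35724) = -8354*26423 = -220737742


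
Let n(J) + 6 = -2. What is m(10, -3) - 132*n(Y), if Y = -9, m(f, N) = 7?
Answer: 1063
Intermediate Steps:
n(J) = -8 (n(J) = -6 - 2 = -8)
m(10, -3) - 132*n(Y) = 7 - 132*(-8) = 7 + 1056 = 1063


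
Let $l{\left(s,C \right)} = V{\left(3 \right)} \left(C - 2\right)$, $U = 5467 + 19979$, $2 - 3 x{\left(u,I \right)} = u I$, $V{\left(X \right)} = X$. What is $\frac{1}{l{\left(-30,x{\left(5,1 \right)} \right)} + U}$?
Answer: $\frac{1}{25437} \approx 3.9313 \cdot 10^{-5}$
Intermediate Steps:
$x{\left(u,I \right)} = \frac{2}{3} - \frac{I u}{3}$ ($x{\left(u,I \right)} = \frac{2}{3} - \frac{u I}{3} = \frac{2}{3} - \frac{I u}{3}$)
$U = 25446$
$l{\left(s,C \right)} = -6 + 3 C$ ($l{\left(s,C \right)} = 3 \left(C - 2\right) = 3 \left(-2 + C\right) = -6 + 3 C$)
$\frac{1}{l{\left(-30,x{\left(5,1 \right)} \right)} + U} = \frac{1}{\left(-6 + 3 \left(\frac{2}{3} - \frac{1}{3} \cdot 5\right)\right) + 25446} = \frac{1}{\left(-6 + 3 \left(\frac{2}{3} - \frac{5}{3}\right)\right) + 25446} = \frac{1}{\left(-6 + 3 \left(-1\right)\right) + 25446} = \frac{1}{\left(-6 - 3\right) + 25446} = \frac{1}{-9 + 25446} = \frac{1}{25437}$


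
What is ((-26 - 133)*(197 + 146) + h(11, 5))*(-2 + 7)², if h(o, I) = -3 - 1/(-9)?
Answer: -12271475/9 ≈ -1.3635e+6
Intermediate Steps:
h(o, I) = -26/9 (h(o, I) = -3 - 1*(-⅑) = -3 + ⅑ = -26/9)
((-26 - 133)*(197 + 146) + h(11, 5))*(-2 + 7)² = ((-26 - 133)*(197 + 146) - 26/9)*(-2 + 7)² = (-159*343 - 26/9)*5² = (-54537 - 26/9)*25 = -490859/9*25 = -12271475/9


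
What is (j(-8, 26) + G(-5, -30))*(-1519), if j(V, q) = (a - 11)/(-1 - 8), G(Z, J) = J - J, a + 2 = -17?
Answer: -15190/3 ≈ -5063.3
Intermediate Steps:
a = -19 (a = -2 - 17 = -19)
G(Z, J) = 0
j(V, q) = 10/3 (j(V, q) = (-19 - 11)/(-1 - 8) = -30/(-9) = -30*(-⅑) = 10/3)
(j(-8, 26) + G(-5, -30))*(-1519) = (10/3 + 0)*(-1519) = (10/3)*(-1519) = -15190/3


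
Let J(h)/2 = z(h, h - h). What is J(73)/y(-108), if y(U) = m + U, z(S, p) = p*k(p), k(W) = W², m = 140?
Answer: 0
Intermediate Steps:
z(S, p) = p³ (z(S, p) = p*p² = p³)
J(h) = 0 (J(h) = 2*(h - h)³ = 2*0³ = 2*0 = 0)
y(U) = 140 + U
J(73)/y(-108) = 0/(140 - 108) = 0/32 = 0*(1/32) = 0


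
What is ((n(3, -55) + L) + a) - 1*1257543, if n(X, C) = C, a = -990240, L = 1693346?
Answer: -554492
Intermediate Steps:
((n(3, -55) + L) + a) - 1*1257543 = ((-55 + 1693346) - 990240) - 1*1257543 = (1693291 - 990240) - 1257543 = 703051 - 1257543 = -554492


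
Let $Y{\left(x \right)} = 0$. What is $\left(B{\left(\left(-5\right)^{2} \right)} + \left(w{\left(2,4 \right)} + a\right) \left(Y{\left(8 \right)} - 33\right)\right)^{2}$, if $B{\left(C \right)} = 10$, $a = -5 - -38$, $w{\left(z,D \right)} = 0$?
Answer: $1164241$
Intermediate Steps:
$a = 33$ ($a = -5 + 38 = 33$)
$\left(B{\left(\left(-5\right)^{2} \right)} + \left(w{\left(2,4 \right)} + a\right) \left(Y{\left(8 \right)} - 33\right)\right)^{2} = \left(10 + \left(0 + 33\right) \left(0 - 33\right)\right)^{2} = \left(10 + 33 \left(-33\right)\right)^{2} = \left(10 - 1089\right)^{2} = \left(-1079\right)^{2} = 1164241$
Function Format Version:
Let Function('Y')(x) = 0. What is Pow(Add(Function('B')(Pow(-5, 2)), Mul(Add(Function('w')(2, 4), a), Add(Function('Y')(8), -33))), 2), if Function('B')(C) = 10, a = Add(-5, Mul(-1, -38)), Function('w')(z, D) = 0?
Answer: 1164241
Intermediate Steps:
a = 33 (a = Add(-5, 38) = 33)
Pow(Add(Function('B')(Pow(-5, 2)), Mul(Add(Function('w')(2, 4), a), Add(Function('Y')(8), -33))), 2) = Pow(Add(10, Mul(Add(0, 33), Add(0, -33))), 2) = Pow(Add(10, Mul(33, -33)), 2) = Pow(Add(10, -1089), 2) = Pow(-1079, 2) = 1164241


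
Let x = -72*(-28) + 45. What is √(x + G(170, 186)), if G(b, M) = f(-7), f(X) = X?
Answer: √2054 ≈ 45.321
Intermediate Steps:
G(b, M) = -7
x = 2061 (x = 2016 + 45 = 2061)
√(x + G(170, 186)) = √(2061 - 7) = √2054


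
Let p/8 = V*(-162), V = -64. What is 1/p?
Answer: 1/82944 ≈ 1.2056e-5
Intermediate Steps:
p = 82944 (p = 8*(-64*(-162)) = 8*10368 = 82944)
1/p = 1/82944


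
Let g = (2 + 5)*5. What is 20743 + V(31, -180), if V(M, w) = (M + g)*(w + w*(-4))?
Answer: 56383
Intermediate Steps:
g = 35 (g = 7*5 = 35)
V(M, w) = -3*w*(35 + M) (V(M, w) = (M + 35)*(w + w*(-4)) = (35 + M)*(w - 4*w) = (35 + M)*(-3*w) = -3*w*(35 + M))
20743 + V(31, -180) = 20743 - 3*(-180)*(35 + 31) = 20743 - 3*(-180)*66 = 20743 + 35640 = 56383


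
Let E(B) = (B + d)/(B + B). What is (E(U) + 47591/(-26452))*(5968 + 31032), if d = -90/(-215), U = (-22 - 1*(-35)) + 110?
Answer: -559681785750/11658719 ≈ -48005.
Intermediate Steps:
U = 123 (U = (-22 + 35) + 110 = 13 + 110 = 123)
d = 18/43 (d = -90*(-1/215) = 18/43 ≈ 0.41860)
E(B) = (18/43 + B)/(2*B) (E(B) = (B + 18/43)/(B + B) = (18/43 + B)/((2*B)) = (18/43 + B)*(1/(2*B)) = (18/43 + B)/(2*B))
(E(U) + 47591/(-26452))*(5968 + 31032) = ((1/86)*(18 + 43*123)/123 + 47591/(-26452))*(5968 + 31032) = ((1/86)*(1/123)*(18 + 5289) + 47591*(-1/26452))*37000 = ((1/86)*(1/123)*5307 - 47591/26452)*37000 = (1769/3526 - 47591/26452)*37000 = -60506139/46634876*37000 = -559681785750/11658719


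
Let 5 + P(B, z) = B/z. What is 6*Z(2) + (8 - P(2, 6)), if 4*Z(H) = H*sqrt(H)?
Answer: 38/3 + 3*sqrt(2) ≈ 16.909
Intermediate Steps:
P(B, z) = -5 + B/z
Z(H) = H**(3/2)/4 (Z(H) = (H*sqrt(H))/4 = H**(3/2)/4)
6*Z(2) + (8 - P(2, 6)) = 6*(2**(3/2)/4) + (8 - (-5 + 2/6)) = 6*((2*sqrt(2))/4) + (8 - (-5 + 2*(1/6))) = 6*(sqrt(2)/2) + (8 - (-5 + 1/3)) = 3*sqrt(2) + (8 - 1*(-14/3)) = 3*sqrt(2) + (8 + 14/3) = 3*sqrt(2) + 38/3 = 38/3 + 3*sqrt(2)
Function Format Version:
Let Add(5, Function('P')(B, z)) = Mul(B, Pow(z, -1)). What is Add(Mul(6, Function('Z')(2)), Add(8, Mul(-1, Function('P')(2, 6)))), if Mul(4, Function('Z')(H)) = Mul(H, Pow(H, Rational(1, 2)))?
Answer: Add(Rational(38, 3), Mul(3, Pow(2, Rational(1, 2)))) ≈ 16.909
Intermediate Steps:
Function('P')(B, z) = Add(-5, Mul(B, Pow(z, -1)))
Function('Z')(H) = Mul(Rational(1, 4), Pow(H, Rational(3, 2))) (Function('Z')(H) = Mul(Rational(1, 4), Mul(H, Pow(H, Rational(1, 2)))) = Mul(Rational(1, 4), Pow(H, Rational(3, 2))))
Add(Mul(6, Function('Z')(2)), Add(8, Mul(-1, Function('P')(2, 6)))) = Add(Mul(6, Mul(Rational(1, 4), Pow(2, Rational(3, 2)))), Add(8, Mul(-1, Add(-5, Mul(2, Pow(6, -1)))))) = Add(Mul(6, Mul(Rational(1, 4), Mul(2, Pow(2, Rational(1, 2))))), Add(8, Mul(-1, Add(-5, Mul(2, Rational(1, 6)))))) = Add(Mul(6, Mul(Rational(1, 2), Pow(2, Rational(1, 2)))), Add(8, Mul(-1, Add(-5, Rational(1, 3))))) = Add(Mul(3, Pow(2, Rational(1, 2))), Add(8, Mul(-1, Rational(-14, 3)))) = Add(Mul(3, Pow(2, Rational(1, 2))), Add(8, Rational(14, 3))) = Add(Mul(3, Pow(2, Rational(1, 2))), Rational(38, 3)) = Add(Rational(38, 3), Mul(3, Pow(2, Rational(1, 2))))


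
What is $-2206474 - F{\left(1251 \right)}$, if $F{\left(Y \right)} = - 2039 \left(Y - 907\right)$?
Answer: $-1505058$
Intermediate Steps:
$F{\left(Y \right)} = 1849373 - 2039 Y$ ($F{\left(Y \right)} = - 2039 \left(-907 + Y\right) = 1849373 - 2039 Y$)
$-2206474 - F{\left(1251 \right)} = -2206474 - \left(1849373 - 2550789\right) = -2206474 - -701416 = -2206474 + 701416 = -1505058$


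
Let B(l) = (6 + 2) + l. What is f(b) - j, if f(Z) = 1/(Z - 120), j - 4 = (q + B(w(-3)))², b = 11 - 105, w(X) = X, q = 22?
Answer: -156863/214 ≈ -733.00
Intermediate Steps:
B(l) = 8 + l
b = -94
j = 733 (j = 4 + (22 + (8 - 3))² = 4 + (22 + 5)² = 4 + 27² = 4 + 729 = 733)
f(Z) = 1/(-120 + Z)
f(b) - j = 1/(-120 - 94) - 1*733 = 1/(-214) - 733 = -1/214 - 733 = -156863/214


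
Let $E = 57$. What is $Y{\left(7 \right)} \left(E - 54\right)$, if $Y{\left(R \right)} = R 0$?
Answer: $0$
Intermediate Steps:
$Y{\left(R \right)} = 0$
$Y{\left(7 \right)} \left(E - 54\right) = 0 \left(57 - 54\right) = 0 \cdot 3 = 0$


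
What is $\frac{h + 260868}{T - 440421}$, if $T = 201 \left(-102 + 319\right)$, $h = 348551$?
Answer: $- \frac{609419}{396804} \approx -1.5358$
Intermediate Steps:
$T = 43617$ ($T = 201 \cdot 217 = 43617$)
$\frac{h + 260868}{T - 440421} = \frac{348551 + 260868}{43617 - 440421} = \frac{609419}{-396804} = 609419 \left(- \frac{1}{396804}\right) = - \frac{609419}{396804}$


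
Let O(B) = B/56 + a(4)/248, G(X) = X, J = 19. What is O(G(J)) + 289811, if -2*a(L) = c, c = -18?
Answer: 125778137/434 ≈ 2.8981e+5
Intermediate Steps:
a(L) = 9 (a(L) = -1/2*(-18) = 9)
O(B) = 9/248 + B/56 (O(B) = B/56 + 9/248 = 9/248 + B/56)
O(G(J)) + 289811 = (9/248 + (1/56)*19) + 289811 = (9/248 + 19/56) + 289811 = 163/434 + 289811 = 125778137/434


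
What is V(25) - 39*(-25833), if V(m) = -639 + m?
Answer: 1006873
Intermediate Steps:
V(25) - 39*(-25833) = (-639 + 25) - 39*(-25833) = -614 - 1*(-1007487) = -614 + 1007487 = 1006873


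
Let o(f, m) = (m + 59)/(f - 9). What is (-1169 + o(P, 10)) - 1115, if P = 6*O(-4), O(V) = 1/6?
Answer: -18341/8 ≈ -2292.6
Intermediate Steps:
O(V) = ⅙
P = 1 (P = 6*(⅙) = 1)
o(f, m) = (59 + m)/(-9 + f)
(-1169 + o(P, 10)) - 1115 = (-1169 + (59 + 10)/(-9 + 1)) - 1115 = (-1169 + 69/(-8)) - 1115 = (-1169 - ⅛*69) - 1115 = (-1169 - 69/8) - 1115 = -9421/8 - 1115 = -18341/8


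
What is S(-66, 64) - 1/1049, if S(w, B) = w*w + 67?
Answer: 4639726/1049 ≈ 4423.0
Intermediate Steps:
S(w, B) = 67 + w² (S(w, B) = w² + 67 = 67 + w²)
S(-66, 64) - 1/1049 = (67 + (-66)²) - 1/1049 = (67 + 4356) - 1*1/1049 = 4423 - 1/1049 = 4639726/1049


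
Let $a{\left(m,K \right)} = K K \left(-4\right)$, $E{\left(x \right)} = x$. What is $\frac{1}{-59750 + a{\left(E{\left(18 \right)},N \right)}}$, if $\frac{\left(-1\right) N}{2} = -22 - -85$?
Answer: $- \frac{1}{123254} \approx -8.1133 \cdot 10^{-6}$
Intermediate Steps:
$N = -126$ ($N = - 2 \left(-22 - -85\right) = - 2 \left(-22 + 85\right) = \left(-2\right) 63 = -126$)
$a{\left(m,K \right)} = - 4 K^{2}$ ($a{\left(m,K \right)} = K^{2} \left(-4\right) = - 4 K^{2}$)
$\frac{1}{-59750 + a{\left(E{\left(18 \right)},N \right)}} = \frac{1}{-59750 - 4 \left(-126\right)^{2}} = \frac{1}{-59750 - 63504} = \frac{1}{-123254} = - \frac{1}{123254}$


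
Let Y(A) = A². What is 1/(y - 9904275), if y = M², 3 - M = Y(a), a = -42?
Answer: -1/6803154 ≈ -1.4699e-7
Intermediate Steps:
M = -1761 (M = 3 - 1*(-42)² = 3 - 1*1764 = 3 - 1764 = -1761)
y = 3101121 (y = (-1761)² = 3101121)
1/(y - 9904275) = 1/(3101121 - 9904275) = 1/(-6803154) = -1/6803154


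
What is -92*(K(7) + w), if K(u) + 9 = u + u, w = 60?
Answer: -5980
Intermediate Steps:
K(u) = -9 + 2*u (K(u) = -9 + (u + u) = -9 + 2*u)
-92*(K(7) + w) = -92*((-9 + 2*7) + 60) = -92*((-9 + 14) + 60) = -92*(5 + 60) = -92*65 = -5980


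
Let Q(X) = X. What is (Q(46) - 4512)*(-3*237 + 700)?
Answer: 49126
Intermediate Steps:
(Q(46) - 4512)*(-3*237 + 700) = (46 - 4512)*(-3*237 + 700) = -4466*(-711 + 700) = -4466*(-11) = 49126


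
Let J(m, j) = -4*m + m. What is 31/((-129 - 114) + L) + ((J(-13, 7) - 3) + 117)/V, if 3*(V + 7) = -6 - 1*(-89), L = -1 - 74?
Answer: 36010/4929 ≈ 7.3057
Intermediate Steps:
J(m, j) = -3*m
L = -75
V = 62/3 (V = -7 + (-6 - 1*(-89))/3 = -7 + (-6 + 89)/3 = -7 + (1/3)*83 = -7 + 83/3 = 62/3 ≈ 20.667)
31/((-129 - 114) + L) + ((J(-13, 7) - 3) + 117)/V = 31/((-129 - 114) - 75) + ((-3*(-13) - 3) + 117)/(62/3) = 31/(-243 - 75) + ((39 - 3) + 117)*(3/62) = 31/(-318) + (36 + 117)*(3/62) = 31*(-1/318) + 153*(3/62) = -31/318 + 459/62 = 36010/4929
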